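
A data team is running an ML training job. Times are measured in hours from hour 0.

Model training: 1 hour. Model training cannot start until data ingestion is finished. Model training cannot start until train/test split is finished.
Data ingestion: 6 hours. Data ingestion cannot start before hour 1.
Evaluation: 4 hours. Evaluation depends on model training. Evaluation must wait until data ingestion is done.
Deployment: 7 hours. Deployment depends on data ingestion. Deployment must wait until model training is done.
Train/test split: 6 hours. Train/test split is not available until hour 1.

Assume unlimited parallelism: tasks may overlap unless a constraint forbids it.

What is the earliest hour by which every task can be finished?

15

After its own release at hour 1, train/test split can start at hour 1 and finishes at hour 7.
Data ingestion cannot begin until its own release at hour 1. It runs from hour 1 to 1 + 6 = hour 7.
For model training: data ingestion (finishes hour 7); train/test split (finishes hour 7). Taking the maximum gives a start of hour 7, and it finishes at 7 + 1 = hour 8.
Deployment has to wait for data ingestion (finishes hour 7); model training (finishes hour 8). The latest of these is hour 8, so deployment runs hour 8 to 8 + 7 = hour 15.
Evaluation needs all of model training (finishes hour 8); data ingestion (finishes hour 7). That puts its earliest start at hour 8; it finishes at 8 + 4 = hour 12.
All tasks are finished once the last one completes. Finish times: Data ingestion at 7, Train/test split at 7, Model training at 8, Evaluation at 12, Deployment at 15. The latest is hour 15.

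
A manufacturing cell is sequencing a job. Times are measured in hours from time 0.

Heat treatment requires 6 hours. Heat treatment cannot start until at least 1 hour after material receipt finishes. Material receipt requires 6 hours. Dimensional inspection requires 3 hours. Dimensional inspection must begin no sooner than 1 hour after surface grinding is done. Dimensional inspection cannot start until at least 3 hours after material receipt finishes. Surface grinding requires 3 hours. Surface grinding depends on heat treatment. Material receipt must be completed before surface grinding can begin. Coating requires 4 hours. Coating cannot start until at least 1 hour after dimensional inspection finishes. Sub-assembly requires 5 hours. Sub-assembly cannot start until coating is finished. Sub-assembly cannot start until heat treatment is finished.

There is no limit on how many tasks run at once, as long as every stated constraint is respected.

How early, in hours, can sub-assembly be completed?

30

Nothing blocks material receipt, so it runs from hour 0 to hour 6.
Heat treatment cannot begin until material receipt (finishes hour 6, plus 1-hour gap → hour 7). It runs from hour 7 to 7 + 6 = hour 13.
Surface grinding cannot start until heat treatment (finishes hour 13); material receipt (finishes hour 6). The controlling bound is hour 13, so surface grinding finishes at 13 + 3 = hour 16.
Dimensional inspection cannot start until surface grinding (finishes hour 16, plus 1-hour gap → hour 17); material receipt (finishes hour 6, plus 3-hour gap → hour 9). The controlling bound is hour 17, so dimensional inspection finishes at 17 + 3 = hour 20.
After dimensional inspection (finishes hour 20, plus 1-hour gap → hour 21), coating can start at hour 21 and finishes at hour 25.
Sub-assembly cannot start until coating (finishes hour 25); heat treatment (finishes hour 13). The controlling bound is hour 25, so sub-assembly finishes at 25 + 5 = hour 30.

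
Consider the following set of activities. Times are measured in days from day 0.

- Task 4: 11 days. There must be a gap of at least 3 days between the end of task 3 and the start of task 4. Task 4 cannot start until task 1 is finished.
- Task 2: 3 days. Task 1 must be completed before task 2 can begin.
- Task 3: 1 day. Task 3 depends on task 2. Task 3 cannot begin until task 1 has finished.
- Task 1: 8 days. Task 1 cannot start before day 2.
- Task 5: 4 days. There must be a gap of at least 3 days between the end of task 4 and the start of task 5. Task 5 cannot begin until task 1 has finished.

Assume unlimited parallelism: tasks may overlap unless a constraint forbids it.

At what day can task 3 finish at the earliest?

14

Task 1 cannot begin until its own release at day 2. It runs from day 2 to 2 + 8 = day 10.
Task 2 waits on task 1 (finishes day 10), so it starts at day 10 and finishes at 10 + 3 = day 13.
Task 3 cannot start until task 2 (finishes day 13); task 1 (finishes day 10). The controlling bound is day 13, so task 3 finishes at 13 + 1 = day 14.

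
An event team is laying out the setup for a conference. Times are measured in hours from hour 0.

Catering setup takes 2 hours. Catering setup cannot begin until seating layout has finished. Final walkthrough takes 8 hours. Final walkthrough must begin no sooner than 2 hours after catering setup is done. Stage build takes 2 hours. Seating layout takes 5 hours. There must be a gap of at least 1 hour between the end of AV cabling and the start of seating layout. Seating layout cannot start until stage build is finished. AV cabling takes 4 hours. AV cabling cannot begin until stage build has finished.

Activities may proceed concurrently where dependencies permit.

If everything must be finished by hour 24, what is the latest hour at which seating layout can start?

Nothing follows final walkthrough; the deadline of hour 24 is its only limit. It must start by 24 − 8 = hour 16.
Catering setup feeds into final walkthrough (must start by hour 16, minus 2-hour gap → hour 14); so catering setup must finish by hour 14 and therefore start by hour 12.
Seating layout has to be done before catering setup (must start by hour 12). That means finishing by hour 12, i.e. starting by 12 − 5 = hour 7.

7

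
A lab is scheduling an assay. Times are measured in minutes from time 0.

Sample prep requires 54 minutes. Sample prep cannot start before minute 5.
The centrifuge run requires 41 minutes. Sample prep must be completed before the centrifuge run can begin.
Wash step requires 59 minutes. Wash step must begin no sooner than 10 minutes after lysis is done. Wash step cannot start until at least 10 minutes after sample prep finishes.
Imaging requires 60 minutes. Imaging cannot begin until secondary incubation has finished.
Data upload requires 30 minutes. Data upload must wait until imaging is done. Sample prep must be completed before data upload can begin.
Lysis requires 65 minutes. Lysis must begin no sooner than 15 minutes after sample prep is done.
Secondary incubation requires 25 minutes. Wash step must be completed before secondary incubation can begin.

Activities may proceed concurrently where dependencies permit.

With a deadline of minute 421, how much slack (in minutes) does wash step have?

98

Sample prep cannot begin until its own release at minute 5. It runs from minute 5 to 5 + 54 = minute 59.
After sample prep (finishes minute 59, plus 15-minute gap → minute 74), lysis can start at minute 74 and finishes at minute 139.
For wash step: lysis (finishes minute 139, plus 10-minute gap → minute 149); sample prep (finishes minute 59, plus 10-minute gap → minute 69). Taking the maximum gives a start of minute 149, and it finishes at 149 + 59 = minute 208.

Working backward from the deadline:
Data upload must finish by minute 421; it takes 30 minutes, so it must start by 421 − 30 = minute 391.
Since data upload (must start by minute 391) depends on it, imaging must finish by minute 391. Backing off its 60-minute duration gives a latest start of minute 331.
Secondary incubation must finish before imaging (must start by minute 331). With a 25-minute duration, secondary incubation must start by 331 − 25 = minute 306.
Wash step must finish before secondary incubation (must start by minute 306). With a 59-minute duration, wash step must start by 306 − 59 = minute 247.
So wash step can start as early as minute 149 and as late as minute 247, giving 247 − 149 = 98 minutes of slack.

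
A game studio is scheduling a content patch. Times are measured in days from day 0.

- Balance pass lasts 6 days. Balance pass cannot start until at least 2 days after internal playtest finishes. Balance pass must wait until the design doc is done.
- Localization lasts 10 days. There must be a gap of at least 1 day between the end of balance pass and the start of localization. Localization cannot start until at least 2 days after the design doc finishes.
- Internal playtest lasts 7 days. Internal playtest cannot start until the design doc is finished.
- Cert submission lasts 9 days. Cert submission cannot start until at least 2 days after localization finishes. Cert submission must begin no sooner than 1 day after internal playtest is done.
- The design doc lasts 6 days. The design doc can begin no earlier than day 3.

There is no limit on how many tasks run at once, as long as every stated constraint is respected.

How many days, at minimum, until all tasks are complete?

46

After its own release at day 3, the design doc can start at day 3 and finishes at day 9.
After the design doc (finishes day 9), internal playtest can start at day 9 and finishes at day 16.
Balance pass needs all of internal playtest (finishes day 16, plus 2-day gap → day 18); the design doc (finishes day 9). That puts its earliest start at day 18; it finishes at 18 + 6 = day 24.
For localization: balance pass (finishes day 24, plus 1-day gap → day 25); the design doc (finishes day 9, plus 2-day gap → day 11). Taking the maximum gives a start of day 25, and it finishes at 25 + 10 = day 35.
Cert submission needs all of localization (finishes day 35, plus 2-day gap → day 37); internal playtest (finishes day 16, plus 1-day gap → day 17). That puts its earliest start at day 37; it finishes at 37 + 9 = day 46.
All tasks are finished once the last one completes. Finish times: The design doc at 9, Internal playtest at 16, Balance pass at 24, Localization at 35, Cert submission at 46. The latest is day 46.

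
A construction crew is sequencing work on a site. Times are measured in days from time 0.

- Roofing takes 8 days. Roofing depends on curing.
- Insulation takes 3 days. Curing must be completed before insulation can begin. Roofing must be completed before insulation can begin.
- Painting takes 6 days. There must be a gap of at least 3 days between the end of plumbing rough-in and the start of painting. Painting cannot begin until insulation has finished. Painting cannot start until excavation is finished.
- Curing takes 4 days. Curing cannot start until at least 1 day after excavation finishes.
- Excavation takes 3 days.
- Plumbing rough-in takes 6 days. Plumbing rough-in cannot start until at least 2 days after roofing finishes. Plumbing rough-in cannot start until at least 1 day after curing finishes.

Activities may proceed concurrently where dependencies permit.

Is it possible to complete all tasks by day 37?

Yes

Excavation can start immediately at day 0; it finishes at day 3.
Curing waits on excavation (finishes day 3, plus 1-day gap → day 4), so it starts at day 4 and finishes at 4 + 4 = day 8.
Roofing waits on curing (finishes day 8), so it starts at day 8 and finishes at 8 + 8 = day 16.
For insulation: curing (finishes day 8); roofing (finishes day 16). Taking the maximum gives a start of day 16, and it finishes at 16 + 3 = day 19.
Plumbing rough-in has to wait for roofing (finishes day 16, plus 2-day gap → day 18); curing (finishes day 8, plus 1-day gap → day 9). The latest of these is day 18, so plumbing rough-in runs day 18 to 18 + 6 = day 24.
For painting: plumbing rough-in (finishes day 24, plus 3-day gap → day 27); insulation (finishes day 19); excavation (finishes day 3). Taking the maximum gives a start of day 27, and it finishes at 27 + 6 = day 33.
Every task is finished by day 33, which is no later than the deadline of 37, so the schedule is feasible.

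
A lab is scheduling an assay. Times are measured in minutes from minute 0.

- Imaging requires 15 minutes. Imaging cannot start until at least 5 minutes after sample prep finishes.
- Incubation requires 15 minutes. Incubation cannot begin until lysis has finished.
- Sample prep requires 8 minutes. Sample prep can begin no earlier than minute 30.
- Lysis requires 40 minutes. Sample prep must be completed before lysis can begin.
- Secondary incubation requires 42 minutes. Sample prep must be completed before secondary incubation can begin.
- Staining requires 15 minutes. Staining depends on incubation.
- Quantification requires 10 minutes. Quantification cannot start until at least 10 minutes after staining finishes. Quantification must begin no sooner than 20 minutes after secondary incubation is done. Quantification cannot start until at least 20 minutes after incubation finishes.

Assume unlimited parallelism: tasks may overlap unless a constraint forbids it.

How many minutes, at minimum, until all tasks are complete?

128

Sample prep cannot begin until its own release at minute 30. It runs from minute 30 to 30 + 8 = minute 38.
Imaging waits on sample prep (finishes minute 38, plus 5-minute gap → minute 43), so it starts at minute 43 and finishes at 43 + 15 = minute 58.
After sample prep (finishes minute 38), secondary incubation can start at minute 38 and finishes at minute 80.
Lysis waits on sample prep (finishes minute 38), so it starts at minute 38 and finishes at 38 + 40 = minute 78.
After lysis (finishes minute 78), incubation can start at minute 78 and finishes at minute 93.
Staining cannot begin until incubation (finishes minute 93). It runs from minute 93 to 93 + 15 = minute 108.
Quantification needs all of staining (finishes minute 108, plus 10-minute gap → minute 118); secondary incubation (finishes minute 80, plus 20-minute gap → minute 100); incubation (finishes minute 93, plus 20-minute gap → minute 113). That puts its earliest start at minute 118; it finishes at 118 + 10 = minute 128.
All tasks are finished once the last one completes. Finish times: Sample prep at 38, Lysis at 78, Incubation at 93, Staining at 108, Secondary incubation at 80, Imaging at 58, Quantification at 128. The latest is minute 128.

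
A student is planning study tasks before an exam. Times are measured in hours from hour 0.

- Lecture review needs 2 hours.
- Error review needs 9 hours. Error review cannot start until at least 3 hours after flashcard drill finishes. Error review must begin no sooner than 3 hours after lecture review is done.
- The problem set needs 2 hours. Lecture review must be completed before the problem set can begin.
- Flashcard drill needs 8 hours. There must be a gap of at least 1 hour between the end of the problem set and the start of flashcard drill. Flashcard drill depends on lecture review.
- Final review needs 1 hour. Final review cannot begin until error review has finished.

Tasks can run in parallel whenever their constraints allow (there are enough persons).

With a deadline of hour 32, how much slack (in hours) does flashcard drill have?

6

Nothing blocks lecture review, so it runs from hour 0 to hour 2.
The problem set waits on lecture review (finishes hour 2), so it starts at hour 2 and finishes at 2 + 2 = hour 4.
Flashcard drill has to wait for the problem set (finishes hour 4, plus 1-hour gap → hour 5); lecture review (finishes hour 2). The latest of these is hour 5, so flashcard drill runs hour 5 to 5 + 8 = hour 13.

Working backward from the deadline:
Final review must finish by hour 32; it takes 1 hour, so it must start by 32 − 1 = hour 31.
Error review must finish before final review (must start by hour 31). With a 9-hour duration, error review must start by 31 − 9 = hour 22.
Flashcard drill feeds into error review (must start by hour 22, minus 3-hour gap → hour 19); so flashcard drill must finish by hour 19 and therefore start by hour 11.
So flashcard drill can start as early as hour 5 and as late as hour 11, giving 11 − 5 = 6 hours of slack.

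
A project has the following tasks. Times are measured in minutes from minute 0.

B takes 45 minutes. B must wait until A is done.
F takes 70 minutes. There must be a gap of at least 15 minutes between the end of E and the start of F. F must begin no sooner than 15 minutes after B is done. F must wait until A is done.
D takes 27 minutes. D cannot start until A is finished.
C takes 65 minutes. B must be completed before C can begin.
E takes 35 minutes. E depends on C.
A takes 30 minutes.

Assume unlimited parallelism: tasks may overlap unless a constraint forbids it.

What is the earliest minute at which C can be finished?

A has no prerequisites, so it starts at minute 0 and finishes at minute 30.
After A (finishes minute 30), B can start at minute 30 and finishes at minute 75.
C waits on B (finishes minute 75), so it starts at minute 75 and finishes at 75 + 65 = minute 140.

140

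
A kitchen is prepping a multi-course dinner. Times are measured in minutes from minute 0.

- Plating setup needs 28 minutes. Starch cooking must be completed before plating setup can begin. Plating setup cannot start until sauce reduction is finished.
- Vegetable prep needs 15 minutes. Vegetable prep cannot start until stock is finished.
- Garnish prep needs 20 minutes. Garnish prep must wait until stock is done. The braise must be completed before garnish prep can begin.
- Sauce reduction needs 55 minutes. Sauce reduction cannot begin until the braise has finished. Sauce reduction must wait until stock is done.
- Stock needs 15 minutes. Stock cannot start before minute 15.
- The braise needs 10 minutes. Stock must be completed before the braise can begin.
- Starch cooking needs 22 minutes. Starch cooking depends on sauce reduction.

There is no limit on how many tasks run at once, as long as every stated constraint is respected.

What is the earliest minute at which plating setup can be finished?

145

Stock cannot begin until its own release at minute 15. It runs from minute 15 to 15 + 15 = minute 30.
The braise cannot begin until stock (finishes minute 30). It runs from minute 30 to 30 + 10 = minute 40.
Sauce reduction has to wait for the braise (finishes minute 40); stock (finishes minute 30). The latest of these is minute 40, so sauce reduction runs minute 40 to 40 + 55 = minute 95.
Starch cooking cannot begin until sauce reduction (finishes minute 95). It runs from minute 95 to 95 + 22 = minute 117.
Plating setup needs all of starch cooking (finishes minute 117); sauce reduction (finishes minute 95). That puts its earliest start at minute 117; it finishes at 117 + 28 = minute 145.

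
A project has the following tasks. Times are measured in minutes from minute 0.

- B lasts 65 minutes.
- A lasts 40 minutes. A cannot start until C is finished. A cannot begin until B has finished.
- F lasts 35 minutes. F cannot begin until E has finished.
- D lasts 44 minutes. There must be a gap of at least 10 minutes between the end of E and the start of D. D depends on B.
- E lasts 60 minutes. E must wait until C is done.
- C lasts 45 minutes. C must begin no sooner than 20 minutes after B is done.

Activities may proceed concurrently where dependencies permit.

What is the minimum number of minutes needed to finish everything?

B has no prerequisites, so it starts at minute 0 and finishes at minute 65.
C waits on B (finishes minute 65, plus 20-minute gap → minute 85), so it starts at minute 85 and finishes at 85 + 45 = minute 130.
E cannot begin until C (finishes minute 130). It runs from minute 130 to 130 + 60 = minute 190.
After E (finishes minute 190), F can start at minute 190 and finishes at minute 225.
For D: E (finishes minute 190, plus 10-minute gap → minute 200); B (finishes minute 65). Taking the maximum gives a start of minute 200, and it finishes at 200 + 44 = minute 244.
For A: C (finishes minute 130); B (finishes minute 65). Taking the maximum gives a start of minute 130, and it finishes at 130 + 40 = minute 170.
All tasks are finished once the last one completes. Finish times: A at 170, B at 65, C at 130, D at 244, E at 190, F at 225. The latest is minute 244.

244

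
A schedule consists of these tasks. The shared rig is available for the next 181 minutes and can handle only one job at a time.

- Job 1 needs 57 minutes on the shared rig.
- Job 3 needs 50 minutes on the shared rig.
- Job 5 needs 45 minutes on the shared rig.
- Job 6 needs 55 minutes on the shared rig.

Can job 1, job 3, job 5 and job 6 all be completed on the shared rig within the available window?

Running back to back, the jobs need 57 + 50 + 45 + 55 = 207 minutes on the shared rig.
Since 207 > 181, they cannot all fit.

No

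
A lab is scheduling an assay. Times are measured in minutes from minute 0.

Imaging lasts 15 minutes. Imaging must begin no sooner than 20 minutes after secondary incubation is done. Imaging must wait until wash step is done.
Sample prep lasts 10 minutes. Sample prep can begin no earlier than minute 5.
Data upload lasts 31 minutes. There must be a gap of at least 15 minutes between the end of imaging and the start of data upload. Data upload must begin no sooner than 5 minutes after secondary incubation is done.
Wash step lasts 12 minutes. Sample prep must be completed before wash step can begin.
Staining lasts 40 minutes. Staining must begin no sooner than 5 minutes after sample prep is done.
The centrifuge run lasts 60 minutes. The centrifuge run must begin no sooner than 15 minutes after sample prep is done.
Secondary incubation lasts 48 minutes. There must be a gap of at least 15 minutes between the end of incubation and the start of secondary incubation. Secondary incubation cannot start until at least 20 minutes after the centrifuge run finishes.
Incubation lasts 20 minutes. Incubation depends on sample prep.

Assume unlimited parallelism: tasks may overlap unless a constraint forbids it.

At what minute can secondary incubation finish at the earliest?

158

After its own release at minute 5, sample prep can start at minute 5 and finishes at minute 15.
The centrifuge run waits on sample prep (finishes minute 15, plus 15-minute gap → minute 30), so it starts at minute 30 and finishes at 30 + 60 = minute 90.
Incubation waits on sample prep (finishes minute 15), so it starts at minute 15 and finishes at 15 + 20 = minute 35.
Secondary incubation has to wait for incubation (finishes minute 35, plus 15-minute gap → minute 50); the centrifuge run (finishes minute 90, plus 20-minute gap → minute 110). The latest of these is minute 110, so secondary incubation runs minute 110 to 110 + 48 = minute 158.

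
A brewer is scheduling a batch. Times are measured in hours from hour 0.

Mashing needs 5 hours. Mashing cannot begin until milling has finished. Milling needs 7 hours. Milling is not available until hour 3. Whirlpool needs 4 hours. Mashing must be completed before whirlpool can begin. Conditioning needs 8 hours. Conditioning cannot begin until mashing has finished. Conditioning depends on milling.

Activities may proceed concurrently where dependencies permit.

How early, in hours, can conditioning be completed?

After its own release at hour 3, milling can start at hour 3 and finishes at hour 10.
Mashing cannot begin until milling (finishes hour 10). It runs from hour 10 to 10 + 5 = hour 15.
Conditioning has to wait for mashing (finishes hour 15); milling (finishes hour 10). The latest of these is hour 15, so conditioning runs hour 15 to 15 + 8 = hour 23.

23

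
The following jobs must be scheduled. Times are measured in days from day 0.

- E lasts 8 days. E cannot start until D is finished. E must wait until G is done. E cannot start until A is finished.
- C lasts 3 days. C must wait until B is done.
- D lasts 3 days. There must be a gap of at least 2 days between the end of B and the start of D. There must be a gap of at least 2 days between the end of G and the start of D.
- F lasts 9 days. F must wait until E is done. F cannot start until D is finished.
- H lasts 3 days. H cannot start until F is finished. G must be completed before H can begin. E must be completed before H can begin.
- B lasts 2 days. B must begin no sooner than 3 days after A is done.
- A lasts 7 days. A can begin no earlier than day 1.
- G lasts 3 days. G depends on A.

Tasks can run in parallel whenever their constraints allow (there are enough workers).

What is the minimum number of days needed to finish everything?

38

After its own release at day 1, A can start at day 1 and finishes at day 8.
After A (finishes day 8), G can start at day 8 and finishes at day 11.
After A (finishes day 8, plus 3-day gap → day 11), B can start at day 11 and finishes at day 13.
For D: B (finishes day 13, plus 2-day gap → day 15); G (finishes day 11, plus 2-day gap → day 13). Taking the maximum gives a start of day 15, and it finishes at 15 + 3 = day 18.
E cannot start until D (finishes day 18); G (finishes day 11); A (finishes day 8). The controlling bound is day 18, so E finishes at 18 + 8 = day 26.
F has to wait for E (finishes day 26); D (finishes day 18). The latest of these is day 26, so F runs day 26 to 26 + 9 = day 35.
For H: F (finishes day 35); G (finishes day 11); E (finishes day 26). Taking the maximum gives a start of day 35, and it finishes at 35 + 3 = day 38.
After B (finishes day 13), C can start at day 13 and finishes at day 16.
All tasks are finished once the last one completes. Finish times: A at 8, B at 13, C at 16, D at 18, E at 26, F at 35, G at 11, H at 38. The latest is day 38.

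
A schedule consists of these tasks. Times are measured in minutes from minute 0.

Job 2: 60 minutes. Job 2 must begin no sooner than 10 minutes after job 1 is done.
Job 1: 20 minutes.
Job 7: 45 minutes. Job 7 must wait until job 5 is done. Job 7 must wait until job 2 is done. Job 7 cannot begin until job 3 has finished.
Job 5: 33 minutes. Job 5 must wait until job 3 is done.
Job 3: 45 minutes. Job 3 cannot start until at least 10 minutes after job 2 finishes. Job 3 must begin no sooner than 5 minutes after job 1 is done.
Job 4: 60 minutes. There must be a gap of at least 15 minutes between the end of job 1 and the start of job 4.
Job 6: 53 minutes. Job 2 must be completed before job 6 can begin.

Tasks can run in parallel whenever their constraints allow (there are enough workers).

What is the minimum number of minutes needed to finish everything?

223

Job 1 has no prerequisites, so it starts at minute 0 and finishes at minute 20.
Job 4 cannot begin until job 1 (finishes minute 20, plus 15-minute gap → minute 35). It runs from minute 35 to 35 + 60 = minute 95.
Job 2 cannot begin until job 1 (finishes minute 20, plus 10-minute gap → minute 30). It runs from minute 30 to 30 + 60 = minute 90.
Job 6 cannot begin until job 2 (finishes minute 90). It runs from minute 90 to 90 + 53 = minute 143.
For job 3: job 2 (finishes minute 90, plus 10-minute gap → minute 100); job 1 (finishes minute 20, plus 5-minute gap → minute 25). Taking the maximum gives a start of minute 100, and it finishes at 100 + 45 = minute 145.
After job 3 (finishes minute 145), job 5 can start at minute 145 and finishes at minute 178.
Job 7 needs all of job 5 (finishes minute 178); job 2 (finishes minute 90); job 3 (finishes minute 145). That puts its earliest start at minute 178; it finishes at 178 + 45 = minute 223.
All tasks are finished once the last one completes. Finish times: Job 1 at 20, Job 2 at 90, Job 3 at 145, Job 4 at 95, Job 5 at 178, Job 6 at 143, Job 7 at 223. The latest is minute 223.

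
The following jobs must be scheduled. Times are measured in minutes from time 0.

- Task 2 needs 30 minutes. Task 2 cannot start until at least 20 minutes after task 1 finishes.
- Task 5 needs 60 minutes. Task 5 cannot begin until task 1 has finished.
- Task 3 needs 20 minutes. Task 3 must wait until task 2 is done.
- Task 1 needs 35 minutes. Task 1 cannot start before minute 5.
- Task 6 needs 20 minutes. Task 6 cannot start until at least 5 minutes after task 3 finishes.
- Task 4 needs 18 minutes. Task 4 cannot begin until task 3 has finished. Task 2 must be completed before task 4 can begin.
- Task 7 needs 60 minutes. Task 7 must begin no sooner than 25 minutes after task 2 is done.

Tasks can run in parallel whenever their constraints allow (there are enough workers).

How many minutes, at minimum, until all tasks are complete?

175

Task 1 waits on its own release at minute 5, so it starts at minute 5 and finishes at 5 + 35 = minute 40.
After task 1 (finishes minute 40), task 5 can start at minute 40 and finishes at minute 100.
Task 2 cannot begin until task 1 (finishes minute 40, plus 20-minute gap → minute 60). It runs from minute 60 to 60 + 30 = minute 90.
Task 7 cannot begin until task 2 (finishes minute 90, plus 25-minute gap → minute 115). It runs from minute 115 to 115 + 60 = minute 175.
After task 2 (finishes minute 90), task 3 can start at minute 90 and finishes at minute 110.
Task 6 cannot begin until task 3 (finishes minute 110, plus 5-minute gap → minute 115). It runs from minute 115 to 115 + 20 = minute 135.
Task 4 has to wait for task 3 (finishes minute 110); task 2 (finishes minute 90). The latest of these is minute 110, so task 4 runs minute 110 to 110 + 18 = minute 128.
All tasks are finished once the last one completes. Finish times: Task 1 at 40, Task 2 at 90, Task 3 at 110, Task 4 at 128, Task 5 at 100, Task 6 at 135, Task 7 at 175. The latest is minute 175.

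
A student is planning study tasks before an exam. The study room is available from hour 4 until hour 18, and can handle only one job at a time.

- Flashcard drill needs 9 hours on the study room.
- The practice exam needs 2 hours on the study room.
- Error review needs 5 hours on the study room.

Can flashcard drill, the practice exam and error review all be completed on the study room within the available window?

The study room window is 18 − 4 = 14 hours.
Running back to back, the jobs need 9 + 2 + 5 = 16 hours on the study room.
Since 16 > 14, they cannot all fit.

No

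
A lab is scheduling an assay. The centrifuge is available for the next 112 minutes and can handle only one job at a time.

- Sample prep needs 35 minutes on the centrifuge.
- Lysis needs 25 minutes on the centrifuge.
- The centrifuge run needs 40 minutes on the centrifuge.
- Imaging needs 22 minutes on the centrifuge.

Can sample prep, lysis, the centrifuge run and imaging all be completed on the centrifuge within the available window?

Running back to back, the jobs need 35 + 25 + 40 + 22 = 122 minutes on the centrifuge.
Since 122 > 112, they cannot all fit.

No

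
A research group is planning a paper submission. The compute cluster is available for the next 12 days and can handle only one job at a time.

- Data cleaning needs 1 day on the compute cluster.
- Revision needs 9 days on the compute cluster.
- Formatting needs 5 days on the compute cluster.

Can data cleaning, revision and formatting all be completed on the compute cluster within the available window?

No

Running back to back, the jobs need 1 + 9 + 5 = 15 days on the compute cluster.
Since 15 > 12, they cannot all fit.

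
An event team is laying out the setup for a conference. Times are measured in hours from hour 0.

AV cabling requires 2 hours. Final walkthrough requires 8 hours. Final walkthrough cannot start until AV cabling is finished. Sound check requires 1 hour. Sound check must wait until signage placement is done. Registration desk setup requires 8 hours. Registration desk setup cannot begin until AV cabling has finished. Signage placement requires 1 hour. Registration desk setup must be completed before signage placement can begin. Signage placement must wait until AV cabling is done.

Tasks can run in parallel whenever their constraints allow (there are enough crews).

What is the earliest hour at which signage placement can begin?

AV cabling can start immediately at hour 0; it finishes at hour 2.
After AV cabling (finishes hour 2), registration desk setup can start at hour 2 and finishes at hour 10.
Signage placement waits on registration desk setup (finishes hour 10); AV cabling (finishes hour 2). The latest of these is hour 10, which is the earliest signage placement can start.

10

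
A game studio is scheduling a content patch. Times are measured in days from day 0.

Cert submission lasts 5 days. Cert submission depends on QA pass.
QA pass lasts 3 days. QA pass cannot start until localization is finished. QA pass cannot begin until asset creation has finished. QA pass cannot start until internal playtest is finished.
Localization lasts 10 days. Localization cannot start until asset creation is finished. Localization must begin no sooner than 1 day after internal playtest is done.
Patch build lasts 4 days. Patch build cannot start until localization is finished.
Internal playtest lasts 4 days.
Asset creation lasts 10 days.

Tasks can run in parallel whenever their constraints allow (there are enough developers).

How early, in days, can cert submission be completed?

Internal playtest can start immediately at day 0; it finishes at day 4.
Nothing blocks asset creation, so it runs from day 0 to day 10.
Localization has to wait for asset creation (finishes day 10); internal playtest (finishes day 4, plus 1-day gap → day 5). The latest of these is day 10, so localization runs day 10 to 10 + 10 = day 20.
QA pass needs all of localization (finishes day 20); asset creation (finishes day 10); internal playtest (finishes day 4). That puts its earliest start at day 20; it finishes at 20 + 3 = day 23.
Cert submission cannot begin until QA pass (finishes day 23). It runs from day 23 to 23 + 5 = day 28.

28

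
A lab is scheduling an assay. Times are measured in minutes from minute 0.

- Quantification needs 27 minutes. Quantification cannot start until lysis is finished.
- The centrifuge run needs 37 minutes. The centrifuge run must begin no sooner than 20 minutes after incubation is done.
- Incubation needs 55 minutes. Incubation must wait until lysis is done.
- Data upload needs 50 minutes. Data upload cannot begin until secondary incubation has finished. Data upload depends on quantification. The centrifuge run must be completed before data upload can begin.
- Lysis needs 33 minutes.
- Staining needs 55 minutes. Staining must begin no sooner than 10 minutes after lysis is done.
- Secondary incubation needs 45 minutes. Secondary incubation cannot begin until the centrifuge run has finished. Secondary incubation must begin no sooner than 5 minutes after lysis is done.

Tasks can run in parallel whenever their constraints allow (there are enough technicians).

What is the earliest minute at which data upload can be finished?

Nothing blocks lysis, so it runs from minute 0 to minute 33.
After lysis (finishes minute 33), quantification can start at minute 33 and finishes at minute 60.
After lysis (finishes minute 33), incubation can start at minute 33 and finishes at minute 88.
The centrifuge run cannot begin until incubation (finishes minute 88, plus 20-minute gap → minute 108). It runs from minute 108 to 108 + 37 = minute 145.
Secondary incubation cannot start until the centrifuge run (finishes minute 145); lysis (finishes minute 33, plus 5-minute gap → minute 38). The controlling bound is minute 145, so secondary incubation finishes at 145 + 45 = minute 190.
For data upload: secondary incubation (finishes minute 190); quantification (finishes minute 60); the centrifuge run (finishes minute 145). Taking the maximum gives a start of minute 190, and it finishes at 190 + 50 = minute 240.

240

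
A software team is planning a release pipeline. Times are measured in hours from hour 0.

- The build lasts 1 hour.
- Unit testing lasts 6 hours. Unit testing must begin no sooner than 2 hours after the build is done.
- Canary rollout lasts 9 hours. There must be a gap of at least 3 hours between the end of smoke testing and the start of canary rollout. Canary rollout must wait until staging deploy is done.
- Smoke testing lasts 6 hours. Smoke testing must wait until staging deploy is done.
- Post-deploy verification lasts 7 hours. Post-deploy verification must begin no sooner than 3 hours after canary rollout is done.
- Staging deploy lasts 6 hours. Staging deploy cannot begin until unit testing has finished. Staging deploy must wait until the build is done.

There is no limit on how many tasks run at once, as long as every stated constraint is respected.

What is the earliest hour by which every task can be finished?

The build can start immediately at hour 0; it finishes at hour 1.
After the build (finishes hour 1, plus 2-hour gap → hour 3), unit testing can start at hour 3 and finishes at hour 9.
Staging deploy has to wait for unit testing (finishes hour 9); the build (finishes hour 1). The latest of these is hour 9, so staging deploy runs hour 9 to 9 + 6 = hour 15.
After staging deploy (finishes hour 15), smoke testing can start at hour 15 and finishes at hour 21.
Canary rollout has to wait for smoke testing (finishes hour 21, plus 3-hour gap → hour 24); staging deploy (finishes hour 15). The latest of these is hour 24, so canary rollout runs hour 24 to 24 + 9 = hour 33.
Post-deploy verification cannot begin until canary rollout (finishes hour 33, plus 3-hour gap → hour 36). It runs from hour 36 to 36 + 7 = hour 43.
All tasks are finished once the last one completes. Finish times: The build at 1, Unit testing at 9, Staging deploy at 15, Smoke testing at 21, Canary rollout at 33, Post-deploy verification at 43. The latest is hour 43.

43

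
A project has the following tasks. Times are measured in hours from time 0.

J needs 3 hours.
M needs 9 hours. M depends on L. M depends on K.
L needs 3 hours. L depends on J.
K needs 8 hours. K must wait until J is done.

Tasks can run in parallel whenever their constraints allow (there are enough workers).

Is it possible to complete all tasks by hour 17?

Nothing blocks J, so it runs from hour 0 to hour 3.
L waits on J (finishes hour 3), so it starts at hour 3 and finishes at 3 + 3 = hour 6.
K waits on J (finishes hour 3), so it starts at hour 3 and finishes at 3 + 8 = hour 11.
M cannot start until L (finishes hour 6); K (finishes hour 11). The controlling bound is hour 11, so M finishes at 11 + 9 = hour 20.
The earliest everything can be done is hour 20, which is after the deadline of 17, so it is not possible.

No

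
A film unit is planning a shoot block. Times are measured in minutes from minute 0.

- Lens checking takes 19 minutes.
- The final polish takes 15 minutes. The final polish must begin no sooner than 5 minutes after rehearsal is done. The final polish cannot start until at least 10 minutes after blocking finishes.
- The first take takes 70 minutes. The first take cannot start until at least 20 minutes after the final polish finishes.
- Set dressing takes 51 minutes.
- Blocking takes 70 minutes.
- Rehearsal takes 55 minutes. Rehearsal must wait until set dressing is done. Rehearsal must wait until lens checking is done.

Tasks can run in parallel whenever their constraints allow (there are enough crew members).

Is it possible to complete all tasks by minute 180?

Blocking has no prerequisites, so it starts at minute 0 and finishes at minute 70.
Lens checking has no prerequisites, so it starts at minute 0 and finishes at minute 19.
Nothing blocks set dressing, so it runs from minute 0 to minute 51.
Rehearsal has to wait for set dressing (finishes minute 51); lens checking (finishes minute 19). The latest of these is minute 51, so rehearsal runs minute 51 to 51 + 55 = minute 106.
For the final polish: rehearsal (finishes minute 106, plus 5-minute gap → minute 111); blocking (finishes minute 70, plus 10-minute gap → minute 80). Taking the maximum gives a start of minute 111, and it finishes at 111 + 15 = minute 126.
After the final polish (finishes minute 126, plus 20-minute gap → minute 146), the first take can start at minute 146 and finishes at minute 216.
The earliest everything can be done is minute 216, which is after the deadline of 180, so it is not possible.

No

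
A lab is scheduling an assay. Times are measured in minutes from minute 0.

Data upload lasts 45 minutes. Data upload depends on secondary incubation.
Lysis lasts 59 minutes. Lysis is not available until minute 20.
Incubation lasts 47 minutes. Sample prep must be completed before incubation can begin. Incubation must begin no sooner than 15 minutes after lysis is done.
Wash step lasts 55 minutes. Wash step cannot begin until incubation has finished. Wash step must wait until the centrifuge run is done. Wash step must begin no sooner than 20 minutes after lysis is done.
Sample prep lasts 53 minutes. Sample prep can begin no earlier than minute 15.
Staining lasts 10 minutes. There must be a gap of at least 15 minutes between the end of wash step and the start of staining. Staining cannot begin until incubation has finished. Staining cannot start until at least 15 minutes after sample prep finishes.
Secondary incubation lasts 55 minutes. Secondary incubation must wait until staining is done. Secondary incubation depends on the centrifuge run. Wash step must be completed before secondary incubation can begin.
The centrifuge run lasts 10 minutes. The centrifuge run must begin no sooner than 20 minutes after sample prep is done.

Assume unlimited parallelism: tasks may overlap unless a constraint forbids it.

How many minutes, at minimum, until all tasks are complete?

321

Lysis waits on its own release at minute 20, so it starts at minute 20 and finishes at 20 + 59 = minute 79.
Sample prep waits on its own release at minute 15, so it starts at minute 15 and finishes at 15 + 53 = minute 68.
The centrifuge run waits on sample prep (finishes minute 68, plus 20-minute gap → minute 88), so it starts at minute 88 and finishes at 88 + 10 = minute 98.
For incubation: sample prep (finishes minute 68); lysis (finishes minute 79, plus 15-minute gap → minute 94). Taking the maximum gives a start of minute 94, and it finishes at 94 + 47 = minute 141.
Wash step cannot start until incubation (finishes minute 141); the centrifuge run (finishes minute 98); lysis (finishes minute 79, plus 20-minute gap → minute 99). The controlling bound is minute 141, so wash step finishes at 141 + 55 = minute 196.
Staining cannot start until wash step (finishes minute 196, plus 15-minute gap → minute 211); incubation (finishes minute 141); sample prep (finishes minute 68, plus 15-minute gap → minute 83). The controlling bound is minute 211, so staining finishes at 211 + 10 = minute 221.
For secondary incubation: staining (finishes minute 221); the centrifuge run (finishes minute 98); wash step (finishes minute 196). Taking the maximum gives a start of minute 221, and it finishes at 221 + 55 = minute 276.
After secondary incubation (finishes minute 276), data upload can start at minute 276 and finishes at minute 321.
All tasks are finished once the last one completes. Finish times: Sample prep at 68, Lysis at 79, Incubation at 141, The centrifuge run at 98, Wash step at 196, Staining at 221, Secondary incubation at 276, Data upload at 321. The latest is minute 321.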